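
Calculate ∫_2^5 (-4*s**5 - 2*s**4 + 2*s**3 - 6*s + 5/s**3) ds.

-454767/40

By the power rule, an antiderivative is F(s) = -2*s**6/3 - 2*s**5/5 + s**4/2 - 3*s**2 - 5/(2*s**2).
Then F(5) - F(2) = (-171439/15) - (-7211/120) = -454767/40.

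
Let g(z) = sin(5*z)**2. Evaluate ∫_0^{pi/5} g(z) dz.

pi/10

Use the identity sin^2(5*z) = (1 - cos(10*z))/2.
An antiderivative is F(z) = z/2 - sin(10*z)/20.
Then F(pi/5) - F(0) = (pi/10) - (0) = pi/10.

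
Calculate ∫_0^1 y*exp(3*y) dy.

1/9 + 2*exp(3)/9

Integrate by parts once (u = y, dv = exp(3*y) dy).
An antiderivative is F(y) = (3*y - 1)*exp(3*y)/9.
Then F(1) - F(0) = (2*exp(3)/9) - (-1/9) = 1/9 + 2*exp(3)/9.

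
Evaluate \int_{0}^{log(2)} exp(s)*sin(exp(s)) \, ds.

-cos(2) + cos(1)

Let u = exp(s), so du = exp(s) ds. When s = 0, u = 1; when s = log(2), u = 2.
The integral becomes ∫ sin(u) du from 1 to 2, with antiderivative -cos(u).
Back in s: F(s) = -cos(exp(s)).
Then F(log(2)) - F(0) = (-cos(2)) - (-cos(1)) = -cos(2) + cos(1).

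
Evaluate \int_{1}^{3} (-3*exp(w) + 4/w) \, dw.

An antiderivative is F(w) = -3*exp(w) + 4*log(w).
Then F(3) - F(1) = (-3*exp(3) + log(81)) - (-3*exp(1)) = -3*exp(3) + log(81) + 3*exp(1).

-3*exp(3) + log(81) + 3*exp(1)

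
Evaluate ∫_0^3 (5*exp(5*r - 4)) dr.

-(1 - exp(15))*exp(-4)

Let u = 5*r - 4, so du = 5 dr. When r = 0, u = -4; when r = 3, u = 11.
The integral becomes ∫ exp(u) du from -4 to 11, with antiderivative exp(u).
Back in r: F(r) = exp(5*r - 4).
Then F(3) - F(0) = (exp(11)) - (exp(-4)) = -(1 - exp(15))*exp(-4).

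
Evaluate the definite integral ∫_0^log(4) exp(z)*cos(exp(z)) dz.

-sin(1) + sin(4)

Let u = exp(z), so du = exp(z) dz. When z = 0, u = 1; when z = log(4), u = 4.
The integral becomes ∫ cos(u) du from 1 to 4, with antiderivative sin(u).
Back in z: F(z) = sin(exp(z)).
Then F(log(4)) - F(0) = (sin(4)) - (sin(1)) = -sin(1) + sin(4).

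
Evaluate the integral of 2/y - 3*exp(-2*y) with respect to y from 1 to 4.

-3*exp(-2)/2 + 3*exp(-8)/2 + 4*log(2)

An antiderivative is F(y) = 2*log(y) + 3*exp(-2*y)/2.
Then F(4) - F(1) = (3*exp(-8)/2 + 4*log(2)) - (3*exp(-2)/2) = -3*exp(-2)/2 + 3*exp(-8)/2 + 4*log(2).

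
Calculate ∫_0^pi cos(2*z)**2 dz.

Use the identity cos^2(2*z) = (1 + cos(4*z))/2.
An antiderivative is F(z) = z/2 + sin(4*z)/8.
Then F(pi) - F(0) = (pi/2) - (0) = pi/2.

pi/2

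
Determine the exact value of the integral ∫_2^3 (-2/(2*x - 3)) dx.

An antiderivative is F(x) = -log(2*x - 3).
Then F(3) - F(2) = (-log(3)) - (0) = -log(3).

-log(3)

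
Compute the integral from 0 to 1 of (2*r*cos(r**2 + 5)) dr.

Let u = r**2 + 5, so du = 2*r dr. When r = 0, u = 5; when r = 1, u = 6.
The integral becomes ∫ cos(u) du from 5 to 6, with antiderivative sin(u).
Back in r: F(r) = sin(r**2 + 5).
Then F(1) - F(0) = (sin(6)) - (sin(5)) = sin(6) - sin(5).

sin(6) - sin(5)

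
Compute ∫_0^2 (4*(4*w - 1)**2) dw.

344/3

Let u = 4*w - 1, so du = 4 dw. When w = 0, u = -1; when w = 2, u = 7.
The integral becomes ∫ u**2 du from -1 to 7, with antiderivative u**3/3.
Back in w: F(w) = (4*w - 1)**3/3.
Then F(2) - F(0) = (343/3) - (-1/3) = 344/3.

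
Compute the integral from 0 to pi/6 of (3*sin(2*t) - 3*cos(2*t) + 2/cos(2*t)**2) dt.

sqrt(3)/4 + 3/4

An antiderivative is F(t) = -3*sin(2*t)/2 - 3*cos(2*t)/2 + tan(2*t).
Then F(pi/6) - F(0) = (-3/4 + sqrt(3)/4) - (-3/2) = sqrt(3)/4 + 3/4.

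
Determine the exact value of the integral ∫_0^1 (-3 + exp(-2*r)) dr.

An antiderivative is F(r) = -3*r - exp(-2*r)/2.
Then F(1) - F(0) = (-3 - exp(-2)/2) - (-1/2) = -5/2 - exp(-2)/2.

-5/2 - exp(-2)/2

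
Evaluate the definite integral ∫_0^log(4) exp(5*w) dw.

1023/5

Let u = exp(w), so du = exp(w) dw. When w = 0, u = 1; when w = log(4), u = 4.
The integral becomes ∫ u**4 du from 1 to 4, with antiderivative u**5/5.
Back in w: F(w) = exp(5*w)/5.
Then F(log(4)) - F(0) = (1024/5) - (1/5) = 1023/5.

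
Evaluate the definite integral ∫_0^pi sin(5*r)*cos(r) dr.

0

Use the identity sin(5*r)cos(r) = [sin(6*r) + sin(4*r)]/2.
An antiderivative is F(r) = -cos(4*r)/8 - cos(6*r)/12.
Then F(pi) - F(0) = (-5/24) - (-5/24) = 0.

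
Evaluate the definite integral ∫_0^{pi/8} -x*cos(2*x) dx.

Integrate by parts once (u = x, dv = -cos(2*x) dx).
An antiderivative is F(x) = -x*sin(2*x)/2 - cos(2*x)/4.
Then F(pi/8) - F(0) = (sqrt(2)*(-4 - pi)/32) - (-1/4) = -sqrt(2)/8 - sqrt(2)*pi/32 + 1/4.

-sqrt(2)/8 - sqrt(2)*pi/32 + 1/4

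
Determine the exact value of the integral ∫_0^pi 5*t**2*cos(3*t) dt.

-10*pi/9

Integrate by parts twice (u = t^2, dv = 5*cos(3*t) dt).
An antiderivative is F(t) = 5*t**2*sin(3*t)/3 + 10*t*cos(3*t)/9 - 10*sin(3*t)/27.
Then F(pi) - F(0) = (-10*pi/9) - (0) = -10*pi/9.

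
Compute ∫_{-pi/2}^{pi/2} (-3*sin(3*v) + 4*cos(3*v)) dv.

An antiderivative is F(v) = 4*sin(3*v)/3 + cos(3*v).
Then F(pi/2) - F(-pi/2) = (-4/3) - (4/3) = -8/3.

-8/3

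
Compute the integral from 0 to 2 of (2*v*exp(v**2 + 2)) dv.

-exp(2) + exp(6)

Let u = v**2 + 2, so du = 2*v dv. When v = 0, u = 2; when v = 2, u = 6.
The integral becomes ∫ exp(u) du from 2 to 6, with antiderivative exp(u).
Back in v: F(v) = exp(v**2 + 2).
Then F(2) - F(0) = (exp(6)) - (exp(2)) = -exp(2) + exp(6).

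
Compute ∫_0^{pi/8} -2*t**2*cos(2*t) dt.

Integrate by parts twice (u = t^2, dv = -2*cos(2*t) dt).
An antiderivative is F(t) = -t**2*sin(2*t) - t*cos(2*t) + sin(2*t)/2.
Then F(pi/8) - F(0) = (sqrt(2)*(-8*pi - pi**2 + 32)/128) - (0) = sqrt(2)*(-8*pi - pi**2 + 32)/128.

sqrt(2)*(-8*pi - pi**2 + 32)/128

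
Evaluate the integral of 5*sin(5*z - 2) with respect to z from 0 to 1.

Let u = 5*z - 2, so du = 5 dz. When z = 0, u = -2; when z = 1, u = 3.
The integral becomes ∫ sin(u) du from -2 to 3, with antiderivative -cos(u).
Back in z: F(z) = -cos(5*z - 2).
Then F(1) - F(0) = (-cos(3)) - (-cos(2)) = cos(2) - cos(3).

cos(2) - cos(3)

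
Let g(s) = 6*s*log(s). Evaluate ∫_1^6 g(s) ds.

Integrate by parts once (u = ln s, dv = 6*s ds).
An antiderivative is F(s) = 3*s**2*(2*log(s) - 1)/2.
Then F(6) - F(1) = (-54 + 108*log(2) + 108*log(3)) - (-3/2) = -105/2 + 108*log(2) + 108*log(3).

-105/2 + 108*log(2) + 108*log(3)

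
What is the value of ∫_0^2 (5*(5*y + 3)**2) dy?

2170/3

Let u = 5*y + 3, so du = 5 dy. When y = 0, u = 3; when y = 2, u = 13.
The integral becomes ∫ u**2 du from 3 to 13, with antiderivative u**3/3.
Back in y: F(y) = (5*y + 3)**3/3.
Then F(2) - F(0) = (2197/3) - (9) = 2170/3.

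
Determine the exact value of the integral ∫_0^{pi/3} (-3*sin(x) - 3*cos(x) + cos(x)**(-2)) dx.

-3/2 - sqrt(3)/2

An antiderivative is F(x) = -3*sin(x) + 3*cos(x) + tan(x).
Then F(pi/3) - F(0) = (3/2 - sqrt(3)/2) - (3) = -3/2 - sqrt(3)/2.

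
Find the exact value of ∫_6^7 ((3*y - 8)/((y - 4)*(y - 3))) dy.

-6*log(2) + 5*log(3)

Factor the denominator: y**2 - 7*y + 12 = (y - 3)(y - 4).
Partial fractions: (3*y - 8)/((y - 4)*(y - 3)) = -1/(y - 3) + 4/(y - 4).
An antiderivative is F(y) = 4*log(y - 4) - log(y - 3).
Then F(7) - F(6) = (log(81/4)) - (log(16/3)) = -6*log(2) + 5*log(3).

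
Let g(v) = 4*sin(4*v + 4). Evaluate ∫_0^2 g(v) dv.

Let u = 4*v + 4, so du = 4 dv. When v = 0, u = 4; when v = 2, u = 12.
The integral becomes ∫ sin(u) du from 4 to 12, with antiderivative -cos(u).
Back in v: F(v) = -cos(4*v + 4).
Then F(2) - F(0) = (-cos(12)) - (-cos(4)) = -cos(12) + cos(4).

-cos(12) + cos(4)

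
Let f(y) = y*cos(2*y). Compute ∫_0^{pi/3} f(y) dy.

Integrate by parts once (u = y, dv = cos(2*y) dy).
An antiderivative is F(y) = y*sin(2*y)/2 + cos(2*y)/4.
Then F(pi/3) - F(0) = (-1/8 + sqrt(3)*pi/12) - (1/4) = -3/8 + sqrt(3)*pi/12.

-3/8 + sqrt(3)*pi/12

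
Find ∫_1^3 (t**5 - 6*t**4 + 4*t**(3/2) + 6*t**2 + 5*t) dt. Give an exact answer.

By the power rule, an antiderivative is F(t) = t**6/6 + 8*t**(5/2)/5 - 6*t**5/5 + 2*t**3 + 5*t**2/2.
Then F(3) - F(1) = (-468/5 + 72*sqrt(3)/5) - (76/15) = -296/3 + 72*sqrt(3)/5.

-296/3 + 72*sqrt(3)/5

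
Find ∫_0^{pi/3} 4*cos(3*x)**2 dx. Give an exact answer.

Use the identity cos^2(3*x) = (1 + cos(6*x))/2.
An antiderivative is F(x) = 2*x + sin(6*x)/3.
Then F(pi/3) - F(0) = (2*pi/3) - (0) = 2*pi/3.

2*pi/3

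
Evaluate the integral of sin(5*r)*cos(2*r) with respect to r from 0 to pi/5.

5*sqrt(5)/84 + 5/28

Use the identity sin(5*r)cos(2*r) = [sin(7*r) + sin(3*r)]/2.
An antiderivative is F(r) = -cos(3*r)/6 - cos(7*r)/14.
Then F(pi/5) - F(0) = (-5/84 + 5*sqrt(5)/84) - (-5/21) = 5*sqrt(5)/84 + 5/28.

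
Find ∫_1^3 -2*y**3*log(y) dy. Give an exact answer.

10 - 81*log(3)/2

Integrate by parts once (u = ln y, dv = -2*y**3 dy).
An antiderivative is F(y) = -y**4*(4*log(y) - 1)/8.
Then F(3) - F(1) = (81/8 - 81*log(3)/2) - (1/8) = 10 - 81*log(3)/2.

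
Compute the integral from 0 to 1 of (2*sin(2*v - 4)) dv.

Let u = 2*v - 4, so du = 2 dv. When v = 0, u = -4; when v = 1, u = -2.
The integral becomes ∫ sin(u) du from -4 to -2, with antiderivative -cos(u).
Back in v: F(v) = -cos(2*v - 4).
Then F(1) - F(0) = (-cos(2)) - (-cos(4)) = cos(4) - cos(2).

cos(4) - cos(2)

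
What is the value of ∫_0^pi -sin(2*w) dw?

0

An antiderivative is F(w) = cos(2*w)/2.
Then F(pi) - F(0) = (1/2) - (1/2) = 0.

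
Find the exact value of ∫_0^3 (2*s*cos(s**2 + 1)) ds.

Let u = s**2 + 1, so du = 2*s ds. When s = 0, u = 1; when s = 3, u = 10.
The integral becomes ∫ cos(u) du from 1 to 10, with antiderivative sin(u).
Back in s: F(s) = sin(s**2 + 1).
Then F(3) - F(0) = (sin(10)) - (sin(1)) = -sin(1) + sin(10).

-sin(1) + sin(10)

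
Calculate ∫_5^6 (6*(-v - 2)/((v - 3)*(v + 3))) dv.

Factor the denominator: v**2 - 9 = (v + 3)(v - 3).
Partial fractions: 6*(-v - 2)/((v - 3)*(v + 3)) = -1/(v + 3) - 5/(v - 3).
An antiderivative is F(v) = -5*log(v - 3) - log(v + 3).
Then F(6) - F(5) = (-7*log(3)) - (-8*log(2)) = -7*log(3) + 8*log(2).

-7*log(3) + 8*log(2)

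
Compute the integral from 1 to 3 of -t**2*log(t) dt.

26/9 - 9*log(3)

Integrate by parts once (u = ln t, dv = -t**2 dt).
An antiderivative is F(t) = -t**3*(3*log(t) - 1)/9.
Then F(3) - F(1) = (3 - 9*log(3)) - (1/9) = 26/9 - 9*log(3).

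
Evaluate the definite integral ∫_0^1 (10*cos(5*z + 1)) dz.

-2*sin(1) + 2*sin(6)

Let u = 5*z + 1, so du = 5 dz. When z = 0, u = 1; when z = 1, u = 6.
The integral becomes 2·∫ cos(u) du from 1 to 6, with antiderivative 2*sin(u).
Back in z: F(z) = 2*sin(5*z + 1).
Then F(1) - F(0) = (2*sin(6)) - (2*sin(1)) = -2*sin(1) + 2*sin(6).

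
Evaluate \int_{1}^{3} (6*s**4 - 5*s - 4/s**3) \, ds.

By the power rule, an antiderivative is F(s) = 6*s**5/5 - 5*s**2/2 + 2/s**2.
Then F(3) - F(1) = (24239/90) - (7/10) = 12088/45.

12088/45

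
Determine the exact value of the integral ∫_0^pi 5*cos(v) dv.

0

An antiderivative is F(v) = 5*sin(v).
Then F(pi) - F(0) = (0) - (0) = 0.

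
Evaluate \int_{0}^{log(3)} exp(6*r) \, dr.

Let u = exp(r), so du = exp(r) dr. When r = 0, u = 1; when r = log(3), u = 3.
The integral becomes ∫ u**5 du from 1 to 3, with antiderivative u**6/6.
Back in r: F(r) = exp(6*r)/6.
Then F(log(3)) - F(0) = (243/2) - (1/6) = 364/3.

364/3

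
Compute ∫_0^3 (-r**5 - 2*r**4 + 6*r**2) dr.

By the power rule, an antiderivative is F(r) = -r**6/6 - 2*r**5/5 + 2*r**3.
Then F(3) - F(0) = (-1647/10) - (0) = -1647/10.

-1647/10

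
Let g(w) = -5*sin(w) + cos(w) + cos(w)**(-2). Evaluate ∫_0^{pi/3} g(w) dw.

An antiderivative is F(w) = sin(w) + 5*cos(w) + tan(w).
Then F(pi/3) - F(0) = (5/2 + 3*sqrt(3)/2) - (5) = -5/2 + 3*sqrt(3)/2.

-5/2 + 3*sqrt(3)/2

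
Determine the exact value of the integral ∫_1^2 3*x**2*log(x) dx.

Integrate by parts once (u = ln x, dv = 3*x**2 dx).
An antiderivative is F(x) = x**3*(3*log(x) - 1)/3.
Then F(2) - F(1) = (-8/3 + 8*log(2)) - (-1/3) = -7/3 + 8*log(2).

-7/3 + 8*log(2)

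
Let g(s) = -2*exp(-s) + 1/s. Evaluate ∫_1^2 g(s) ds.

-2*exp(-1) + 2*exp(-2) + log(2)

An antiderivative is F(s) = log(s) + 2*exp(-s).
Then F(2) - F(1) = (2*exp(-2) + log(2)) - (2*exp(-1)) = -2*exp(-1) + 2*exp(-2) + log(2).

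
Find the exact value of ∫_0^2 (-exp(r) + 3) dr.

An antiderivative is F(r) = 3*r - exp(r).
Then F(2) - F(0) = (6 - exp(2)) - (-1) = 7 - exp(2).

7 - exp(2)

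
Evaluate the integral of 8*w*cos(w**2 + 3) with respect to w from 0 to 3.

4*sin(12) - 4*sin(3)

Let u = w**2 + 3, so du = 2*w dw. When w = 0, u = 3; when w = 3, u = 12.
The integral becomes 4·∫ cos(u) du from 3 to 12, with antiderivative 4*sin(u).
Back in w: F(w) = 4*sin(w**2 + 3).
Then F(3) - F(0) = (4*sin(12)) - (4*sin(3)) = 4*sin(12) - 4*sin(3).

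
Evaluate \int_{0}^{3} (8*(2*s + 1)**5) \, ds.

78432

Let u = 2*s + 1, so du = 2 ds. When s = 0, u = 1; when s = 3, u = 7.
The integral becomes 4·∫ u**5 du from 1 to 7, with antiderivative 2*u**6/3.
Back in s: F(s) = 2*(2*s + 1)**6/3.
Then F(3) - F(0) = (235298/3) - (2/3) = 78432.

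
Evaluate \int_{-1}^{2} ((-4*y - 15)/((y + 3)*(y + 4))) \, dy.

Factor the denominator: y**2 + 7*y + 12 = (y + 4)(y + 3).
Partial fractions: (-4*y - 15)/((y + 3)*(y + 4)) = -1/(y + 4) - 3/(y + 3).
An antiderivative is F(y) = -3*log(y + 3) - log(y + 4).
Then F(2) - F(-1) = (-3*log(5) - log(3) - log(2)) - (-log(24)) = -3*log(5) + 2*log(2).

-3*log(5) + 2*log(2)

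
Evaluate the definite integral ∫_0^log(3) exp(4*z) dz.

20

Let u = exp(z), so du = exp(z) dz. When z = 0, u = 1; when z = log(3), u = 3.
The integral becomes ∫ u**3 du from 1 to 3, with antiderivative u**4/4.
Back in z: F(z) = exp(4*z)/4.
Then F(log(3)) - F(0) = (81/4) - (1/4) = 20.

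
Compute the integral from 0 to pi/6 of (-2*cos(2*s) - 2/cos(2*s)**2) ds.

An antiderivative is F(s) = -sin(2*s) - tan(2*s).
Then F(pi/6) - F(0) = (-3*sqrt(3)/2) - (0) = -3*sqrt(3)/2.

-3*sqrt(3)/2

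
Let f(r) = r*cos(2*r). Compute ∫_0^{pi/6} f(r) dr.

-1/8 + sqrt(3)*pi/24

Integrate by parts once (u = r, dv = cos(2*r) dr).
An antiderivative is F(r) = r*sin(2*r)/2 + cos(2*r)/4.
Then F(pi/6) - F(0) = (1/8 + sqrt(3)*pi/24) - (1/4) = -1/8 + sqrt(3)*pi/24.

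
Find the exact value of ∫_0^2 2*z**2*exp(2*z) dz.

Integrate by parts twice (u = z^2, dv = 2*exp(2*z) dz).
An antiderivative is F(z) = (2*z**2 - 2*z + 1)*exp(2*z)/2.
Then F(2) - F(0) = (5*exp(4)/2) - (1/2) = -1/2 + 5*exp(4)/2.

-1/2 + 5*exp(4)/2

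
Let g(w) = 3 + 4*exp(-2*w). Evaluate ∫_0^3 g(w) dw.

11 - 2*exp(-6)

An antiderivative is F(w) = 3*w - 2*exp(-2*w).
Then F(3) - F(0) = (9 - 2*exp(-6)) - (-2) = 11 - 2*exp(-6).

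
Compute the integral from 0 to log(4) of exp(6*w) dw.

Let u = exp(w), so du = exp(w) dw. When w = 0, u = 1; when w = log(4), u = 4.
The integral becomes ∫ u**5 du from 1 to 4, with antiderivative u**6/6.
Back in w: F(w) = exp(6*w)/6.
Then F(log(4)) - F(0) = (2048/3) - (1/6) = 1365/2.

1365/2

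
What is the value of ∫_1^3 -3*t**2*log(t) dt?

26/3 - 27*log(3)

Integrate by parts once (u = ln t, dv = -3*t**2 dt).
An antiderivative is F(t) = -t**3*(3*log(t) - 1)/3.
Then F(3) - F(1) = (9 - 27*log(3)) - (1/3) = 26/3 - 27*log(3).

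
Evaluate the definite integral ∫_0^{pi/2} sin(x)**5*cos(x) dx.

Let u = sin(x), so du = cos(x) dx. When x = 0, u = 0; when x = pi/2, u = 1.
The integral becomes ∫ u**5 du from 0 to 1, with antiderivative u**6/6.
Back in x: F(x) = sin(x)**6/6.
Then F(pi/2) - F(0) = (1/6) - (0) = 1/6.

1/6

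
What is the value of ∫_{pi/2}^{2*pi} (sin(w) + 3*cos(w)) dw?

-4

An antiderivative is F(w) = 3*sin(w) - cos(w).
Then F(2*pi) - F(pi/2) = (-1) - (3) = -4.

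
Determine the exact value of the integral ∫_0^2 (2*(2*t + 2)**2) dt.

Let u = 2*t + 2, so du = 2 dt. When t = 0, u = 2; when t = 2, u = 6.
The integral becomes ∫ u**2 du from 2 to 6, with antiderivative u**3/3.
Back in t: F(t) = (2*t + 2)**3/3.
Then F(2) - F(0) = (72) - (8/3) = 208/3.

208/3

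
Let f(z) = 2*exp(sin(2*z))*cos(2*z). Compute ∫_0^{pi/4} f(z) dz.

-1 + E

Let u = sin(2*z), so du = 2*cos(2*z) dz. When z = 0, u = 0; when z = pi/4, u = 1.
The integral becomes ∫ exp(u) du from 0 to 1, with antiderivative exp(u).
Back in z: F(z) = exp(sin(2*z)).
Then F(pi/4) - F(0) = (E) - (1) = -1 + E.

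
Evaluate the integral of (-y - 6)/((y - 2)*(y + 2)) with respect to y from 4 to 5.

log(14/27)

Factor the denominator: y**2 - 4 = (y + 2)(y - 2).
Partial fractions: (-y - 6)/((y - 2)*(y + 2)) = 1/(y + 2) - 2/(y - 2).
An antiderivative is F(y) = -2*log(y - 2) + log(y + 2).
Then F(5) - F(4) = (log(7/9)) - (log(3/2)) = log(14/27).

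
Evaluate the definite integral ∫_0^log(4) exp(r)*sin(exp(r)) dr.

cos(1) - cos(4)

Let u = exp(r), so du = exp(r) dr. When r = 0, u = 1; when r = log(4), u = 4.
The integral becomes ∫ sin(u) du from 1 to 4, with antiderivative -cos(u).
Back in r: F(r) = -cos(exp(r)).
Then F(log(4)) - F(0) = (-cos(4)) - (-cos(1)) = cos(1) - cos(4).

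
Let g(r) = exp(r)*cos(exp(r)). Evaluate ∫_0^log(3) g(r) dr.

-sin(1) + sin(3)

Let u = exp(r), so du = exp(r) dr. When r = 0, u = 1; when r = log(3), u = 3.
The integral becomes ∫ cos(u) du from 1 to 3, with antiderivative sin(u).
Back in r: F(r) = sin(exp(r)).
Then F(log(3)) - F(0) = (sin(3)) - (sin(1)) = -sin(1) + sin(3).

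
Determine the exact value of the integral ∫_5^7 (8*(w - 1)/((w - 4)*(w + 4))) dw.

Factor the denominator: w**2 - 16 = (w + 4)(w - 4).
Partial fractions: 8*(w - 1)/((w - 4)*(w + 4)) = 5/(w + 4) + 3/(w - 4).
An antiderivative is F(w) = 3*log(w - 4) + 5*log(w + 4).
Then F(7) - F(5) = (3*log(3) + 5*log(11)) - (10*log(3)) = -7*log(3) + 5*log(11).

-7*log(3) + 5*log(11)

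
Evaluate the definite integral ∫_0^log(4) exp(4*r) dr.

255/4

Let u = exp(r), so du = exp(r) dr. When r = 0, u = 1; when r = log(4), u = 4.
The integral becomes ∫ u**3 du from 1 to 4, with antiderivative u**4/4.
Back in r: F(r) = exp(4*r)/4.
Then F(log(4)) - F(0) = (64) - (1/4) = 255/4.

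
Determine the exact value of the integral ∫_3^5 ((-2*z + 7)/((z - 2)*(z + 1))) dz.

Factor the denominator: z**2 - z - 2 = (z + 1)(z - 2).
Partial fractions: (-2*z + 7)/((z - 2)*(z + 1)) = -3/(z + 1) + 1/(z - 2).
An antiderivative is F(z) = log(z - 2) - 3*log(z + 1).
Then F(5) - F(3) = (-log(72)) - (-log(64)) = log(8/9).

log(8/9)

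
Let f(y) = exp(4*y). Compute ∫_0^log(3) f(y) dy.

Let u = exp(y), so du = exp(y) dy. When y = 0, u = 1; when y = log(3), u = 3.
The integral becomes ∫ u**3 du from 1 to 3, with antiderivative u**4/4.
Back in y: F(y) = exp(4*y)/4.
Then F(log(3)) - F(0) = (81/4) - (1/4) = 20.

20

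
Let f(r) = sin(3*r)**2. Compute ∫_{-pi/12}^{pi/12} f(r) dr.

Use the identity sin^2(3*r) = (1 - cos(6*r))/2.
An antiderivative is F(r) = r/2 - sin(6*r)/12.
Then F(pi/12) - F(-pi/12) = (-1/12 + pi/24) - (1/12 - pi/24) = -1/6 + pi/12.

-1/6 + pi/12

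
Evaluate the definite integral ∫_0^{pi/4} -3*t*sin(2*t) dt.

-3/4

Integrate by parts once (u = t, dv = -3*sin(2*t) dt).
An antiderivative is F(t) = 3*t*cos(2*t)/2 - 3*sin(2*t)/4.
Then F(pi/4) - F(0) = (-3/4) - (0) = -3/4.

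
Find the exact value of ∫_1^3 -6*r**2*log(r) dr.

Integrate by parts once (u = ln r, dv = -6*r**2 dr).
An antiderivative is F(r) = -2*r**3*(3*log(r) - 1)/3.
Then F(3) - F(1) = (18 - 54*log(3)) - (2/3) = 52/3 - 54*log(3).

52/3 - 54*log(3)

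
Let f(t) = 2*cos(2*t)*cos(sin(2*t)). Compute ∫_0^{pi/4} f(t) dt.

Let u = sin(2*t), so du = 2*cos(2*t) dt. When t = 0, u = 0; when t = pi/4, u = 1.
The integral becomes ∫ cos(u) du from 0 to 1, with antiderivative sin(u).
Back in t: F(t) = sin(sin(2*t)).
Then F(pi/4) - F(0) = (sin(1)) - (0) = sin(1).

sin(1)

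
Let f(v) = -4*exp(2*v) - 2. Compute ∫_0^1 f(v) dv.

An antiderivative is F(v) = -2*exp(2*v) - 2*v.
Then F(1) - F(0) = (-2*exp(2) - 2) - (-2) = -2*exp(2).

-2*exp(2)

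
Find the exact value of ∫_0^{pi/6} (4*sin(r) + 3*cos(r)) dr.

An antiderivative is F(r) = 3*sin(r) - 4*cos(r).
Then F(pi/6) - F(0) = (3/2 - 2*sqrt(3)) - (-4) = 11/2 - 2*sqrt(3).

11/2 - 2*sqrt(3)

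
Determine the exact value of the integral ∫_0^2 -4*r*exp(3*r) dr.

Integrate by parts once (u = r, dv = -4*exp(3*r) dr).
An antiderivative is F(r) = (-12*r + 4)*exp(3*r)/9.
Then F(2) - F(0) = (-20*exp(6)/9) - (4/9) = -20*exp(6)/9 - 4/9.

-20*exp(6)/9 - 4/9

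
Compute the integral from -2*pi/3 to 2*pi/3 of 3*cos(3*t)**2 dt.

2*pi

Use the identity cos^2(3*t) = (1 + cos(6*t))/2.
An antiderivative is F(t) = 3*t/2 + sin(6*t)/4.
Then F(2*pi/3) - F(-2*pi/3) = (pi) - (-pi) = 2*pi.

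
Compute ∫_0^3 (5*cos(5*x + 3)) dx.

sin(18) - sin(3)

Let u = 5*x + 3, so du = 5 dx. When x = 0, u = 3; when x = 3, u = 18.
The integral becomes ∫ cos(u) du from 3 to 18, with antiderivative sin(u).
Back in x: F(x) = sin(5*x + 3).
Then F(3) - F(0) = (sin(18)) - (sin(3)) = sin(18) - sin(3).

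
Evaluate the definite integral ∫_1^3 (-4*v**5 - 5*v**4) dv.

By the power rule, an antiderivative is F(v) = -2*v**6/3 - v**5.
Then F(3) - F(1) = (-729) - (-5/3) = -2182/3.

-2182/3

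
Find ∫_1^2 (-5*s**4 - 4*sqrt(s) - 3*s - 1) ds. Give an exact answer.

-203/6 - 16*sqrt(2)/3

By the power rule, an antiderivative is F(s) = -s**5 - 8*s**(3/2)/3 - 3*s**2/2 - s.
Then F(2) - F(1) = (-40 - 16*sqrt(2)/3) - (-37/6) = -203/6 - 16*sqrt(2)/3.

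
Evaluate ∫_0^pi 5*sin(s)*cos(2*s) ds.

-10/3

Use the identity sin(s)cos(2*s) = [sin(3*s) + sin(-s)]/2.
An antiderivative is F(s) = 5*cos(s)/2 - 5*cos(3*s)/6.
Then F(pi) - F(0) = (-5/3) - (5/3) = -10/3.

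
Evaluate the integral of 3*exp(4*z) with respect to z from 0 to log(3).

Let u = exp(z), so du = exp(z) dz. When z = 0, u = 1; when z = log(3), u = 3.
The integral becomes 3·∫ u**3 du from 1 to 3, with antiderivative 3*u**4/4.
Back in z: F(z) = 3*exp(4*z)/4.
Then F(log(3)) - F(0) = (243/4) - (3/4) = 60.

60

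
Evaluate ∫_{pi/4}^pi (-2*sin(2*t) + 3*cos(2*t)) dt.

-1/2

An antiderivative is F(t) = 3*sin(2*t)/2 + cos(2*t).
Then F(pi) - F(pi/4) = (1) - (3/2) = -1/2.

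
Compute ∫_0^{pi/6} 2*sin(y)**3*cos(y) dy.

1/32

Let u = sin(y), so du = cos(y) dy. When y = 0, u = 0; when y = pi/6, u = 1/2.
The integral becomes 2·∫ u**3 du from 0 to 1/2, with antiderivative u**4/2.
Back in y: F(y) = sin(y)**4/2.
Then F(pi/6) - F(0) = (1/32) - (0) = 1/32.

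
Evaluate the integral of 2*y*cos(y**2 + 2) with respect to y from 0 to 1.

-sin(2) + sin(3)

Let u = y**2 + 2, so du = 2*y dy. When y = 0, u = 2; when y = 1, u = 3.
The integral becomes ∫ cos(u) du from 2 to 3, with antiderivative sin(u).
Back in y: F(y) = sin(y**2 + 2).
Then F(1) - F(0) = (sin(3)) - (sin(2)) = -sin(2) + sin(3).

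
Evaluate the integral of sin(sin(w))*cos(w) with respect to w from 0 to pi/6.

1 - cos(1/2)

Let u = sin(w), so du = cos(w) dw. When w = 0, u = 0; when w = pi/6, u = 1/2.
The integral becomes ∫ sin(u) du from 0 to 1/2, with antiderivative -cos(u).
Back in w: F(w) = -cos(sin(w)).
Then F(pi/6) - F(0) = (-cos(1/2)) - (-1) = 1 - cos(1/2).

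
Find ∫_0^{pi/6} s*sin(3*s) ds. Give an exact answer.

Integrate by parts once (u = s, dv = sin(3*s) ds).
An antiderivative is F(s) = -s*cos(3*s)/3 + sin(3*s)/9.
Then F(pi/6) - F(0) = (1/9) - (0) = 1/9.

1/9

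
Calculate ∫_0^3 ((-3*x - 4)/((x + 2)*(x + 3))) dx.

Factor the denominator: x**2 + 5*x + 6 = (x + 3)(x + 2).
Partial fractions: (-3*x - 4)/((x + 2)*(x + 3)) = -5/(x + 3) + 2/(x + 2).
An antiderivative is F(x) = 2*log(x + 2) - 5*log(x + 3).
Then F(3) - F(0) = (-5*log(3) - 5*log(2) + 2*log(5)) - (-5*log(3) + 2*log(2)) = -7*log(2) + 2*log(5).

-7*log(2) + 2*log(5)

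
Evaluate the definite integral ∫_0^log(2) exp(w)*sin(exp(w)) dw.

-cos(2) + cos(1)

Let u = exp(w), so du = exp(w) dw. When w = 0, u = 1; when w = log(2), u = 2.
The integral becomes ∫ sin(u) du from 1 to 2, with antiderivative -cos(u).
Back in w: F(w) = -cos(exp(w)).
Then F(log(2)) - F(0) = (-cos(2)) - (-cos(1)) = -cos(2) + cos(1).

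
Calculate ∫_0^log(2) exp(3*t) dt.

Let u = exp(t), so du = exp(t) dt. When t = 0, u = 1; when t = log(2), u = 2.
The integral becomes ∫ u**2 du from 1 to 2, with antiderivative u**3/3.
Back in t: F(t) = exp(3*t)/3.
Then F(log(2)) - F(0) = (8/3) - (1/3) = 7/3.

7/3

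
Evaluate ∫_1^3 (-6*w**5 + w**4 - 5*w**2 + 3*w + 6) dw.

By the power rule, an antiderivative is F(w) = -w**6 + w**5/5 - 5*w**3/3 + 3*w**2/2 + 6*w.
Then F(3) - F(1) = (-6939/10) - (151/30) = -10484/15.

-10484/15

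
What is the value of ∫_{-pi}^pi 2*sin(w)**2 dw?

2*pi

Use the identity sin^2(w) = (1 - cos(2*w))/2.
An antiderivative is F(w) = w - sin(2*w)/2.
Then F(pi) - F(-pi) = (pi) - (-pi) = 2*pi.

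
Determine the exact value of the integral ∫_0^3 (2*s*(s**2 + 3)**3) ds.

Let u = s**2 + 3, so du = 2*s ds. When s = 0, u = 3; when s = 3, u = 12.
The integral becomes ∫ u**3 du from 3 to 12, with antiderivative u**4/4.
Back in s: F(s) = (s**2 + 3)**4/4.
Then F(3) - F(0) = (5184) - (81/4) = 20655/4.

20655/4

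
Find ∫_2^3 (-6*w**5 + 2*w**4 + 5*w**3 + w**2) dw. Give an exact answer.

-29581/60

By the power rule, an antiderivative is F(w) = -w**6 + 2*w**5/5 + 5*w**4/4 + w**3/3.
Then F(3) - F(2) = (-10431/20) - (-428/15) = -29581/60.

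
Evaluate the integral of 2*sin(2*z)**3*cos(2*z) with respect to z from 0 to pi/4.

Let u = sin(2*z), so du = 2*cos(2*z) dz. When z = 0, u = 0; when z = pi/4, u = 1.
The integral becomes ∫ u**3 du from 0 to 1, with antiderivative u**4/4.
Back in z: F(z) = sin(2*z)**4/4.
Then F(pi/4) - F(0) = (1/4) - (0) = 1/4.

1/4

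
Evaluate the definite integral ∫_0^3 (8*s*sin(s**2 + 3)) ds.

4*cos(3) - 4*cos(12)

Let u = s**2 + 3, so du = 2*s ds. When s = 0, u = 3; when s = 3, u = 12.
The integral becomes 4·∫ sin(u) du from 3 to 12, with antiderivative -4*cos(u).
Back in s: F(s) = -4*cos(s**2 + 3).
Then F(3) - F(0) = (-4*cos(12)) - (-4*cos(3)) = 4*cos(3) - 4*cos(12).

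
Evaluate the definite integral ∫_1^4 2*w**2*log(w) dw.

Integrate by parts once (u = ln w, dv = 2*w**2 dw).
An antiderivative is F(w) = 2*w**3*(3*log(w) - 1)/9.
Then F(4) - F(1) = (-128/9 + 256*log(2)/3) - (-2/9) = -14 + 256*log(2)/3.

-14 + 256*log(2)/3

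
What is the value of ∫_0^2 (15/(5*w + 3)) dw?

-3*log(3) + 3*log(13)

Let u = 5*w + 3, so du = 5 dw. When w = 0, u = 3; when w = 2, u = 13.
The integral becomes 3·∫ 1/u du from 3 to 13, with antiderivative 3*log(u).
Back in w: F(w) = 3*log(5*w + 3).
Then F(2) - F(0) = (3*log(13)) - (log(27)) = -3*log(3) + 3*log(13).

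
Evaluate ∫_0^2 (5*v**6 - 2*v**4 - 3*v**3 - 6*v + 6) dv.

2332/35

By the power rule, an antiderivative is F(v) = 5*v**7/7 - 2*v**5/5 - 3*v**4/4 - 3*v**2 + 6*v.
Then F(2) - F(0) = (2332/35) - (0) = 2332/35.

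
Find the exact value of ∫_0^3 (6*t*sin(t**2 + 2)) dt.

3*cos(2) - 3*cos(11)

Let u = t**2 + 2, so du = 2*t dt. When t = 0, u = 2; when t = 3, u = 11.
The integral becomes 3·∫ sin(u) du from 2 to 11, with antiderivative -3*cos(u).
Back in t: F(t) = -3*cos(t**2 + 2).
Then F(3) - F(0) = (-3*cos(11)) - (-3*cos(2)) = 3*cos(2) - 3*cos(11).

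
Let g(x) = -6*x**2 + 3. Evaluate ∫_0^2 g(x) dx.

By the power rule, an antiderivative is F(x) = -2*x**3 + 3*x.
Then F(2) - F(0) = (-10) - (0) = -10.

-10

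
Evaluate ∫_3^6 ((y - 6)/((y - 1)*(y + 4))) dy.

Factor the denominator: y**2 + 3*y - 4 = (y + 4)(y - 1).
Partial fractions: (y - 6)/((y - 1)*(y + 4)) = 2/(y + 4) - 1/(y - 1).
An antiderivative is F(y) = -log(y - 1) + 2*log(y + 4).
Then F(6) - F(3) = (log(20)) - (log(49/2)) = log(40/49).

log(40/49)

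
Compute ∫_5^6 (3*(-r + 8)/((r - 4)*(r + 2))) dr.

-13*log(2) + 5*log(7)

Factor the denominator: r**2 - 2*r - 8 = (r + 2)(r - 4).
Partial fractions: 3*(-r + 8)/((r - 4)*(r + 2)) = -5/(r + 2) + 2/(r - 4).
An antiderivative is F(r) = 2*log(r - 4) - 5*log(r + 2).
Then F(6) - F(5) = (-13*log(2)) - (-5*log(7)) = -13*log(2) + 5*log(7).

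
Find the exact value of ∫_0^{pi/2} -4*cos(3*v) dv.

An antiderivative is F(v) = -4*sin(3*v)/3.
Then F(pi/2) - F(0) = (4/3) - (0) = 4/3.

4/3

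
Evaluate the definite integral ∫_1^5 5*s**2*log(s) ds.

Integrate by parts once (u = ln s, dv = 5*s**2 ds).
An antiderivative is F(s) = 5*s**3*(3*log(s) - 1)/9.
Then F(5) - F(1) = (-625/9 + 625*log(5)/3) - (-5/9) = -620/9 + 625*log(5)/3.

-620/9 + 625*log(5)/3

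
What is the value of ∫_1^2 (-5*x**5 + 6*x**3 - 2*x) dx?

-33

By the power rule, an antiderivative is F(x) = -5*x**6/6 + 3*x**4/2 - x**2.
Then F(2) - F(1) = (-100/3) - (-1/3) = -33.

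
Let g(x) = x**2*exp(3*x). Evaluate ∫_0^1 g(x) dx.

Integrate by parts twice (u = x^2, dv = exp(3*x) dx).
An antiderivative is F(x) = (9*x**2 - 6*x + 2)*exp(3*x)/27.
Then F(1) - F(0) = (5*exp(3)/27) - (2/27) = -2/27 + 5*exp(3)/27.

-2/27 + 5*exp(3)/27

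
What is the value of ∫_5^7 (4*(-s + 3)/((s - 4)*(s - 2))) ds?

-log(25)

Factor the denominator: s**2 - 6*s + 8 = (s - 2)(s - 4).
Partial fractions: 4*(-s + 3)/((s - 4)*(s - 2)) = -2/(s - 2) - 2/(s - 4).
An antiderivative is F(s) = -2*log(s - 4) - 2*log(s - 2).
Then F(7) - F(5) = (-2*log(5) - 2*log(3)) - (-log(9)) = -log(25).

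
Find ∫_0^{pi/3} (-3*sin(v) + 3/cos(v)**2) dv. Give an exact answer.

-3/2 + 3*sqrt(3)

An antiderivative is F(v) = 3*cos(v) + 3*tan(v).
Then F(pi/3) - F(0) = (3/2 + 3*sqrt(3)) - (3) = -3/2 + 3*sqrt(3).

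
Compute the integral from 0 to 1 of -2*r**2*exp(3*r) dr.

Integrate by parts twice (u = r^2, dv = -2*exp(3*r) dr).
An antiderivative is F(r) = (-18*r**2 + 12*r - 4)*exp(3*r)/27.
Then F(1) - F(0) = (-10*exp(3)/27) - (-4/27) = 4/27 - 10*exp(3)/27.

4/27 - 10*exp(3)/27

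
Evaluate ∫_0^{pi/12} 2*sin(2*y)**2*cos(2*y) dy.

Let u = sin(2*y), so du = 2*cos(2*y) dy. When y = 0, u = 0; when y = pi/12, u = 1/2.
The integral becomes ∫ u**2 du from 0 to 1/2, with antiderivative u**3/3.
Back in y: F(y) = sin(2*y)**3/3.
Then F(pi/12) - F(0) = (1/24) - (0) = 1/24.

1/24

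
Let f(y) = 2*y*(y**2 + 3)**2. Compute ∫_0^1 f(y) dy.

Let u = y**2 + 3, so du = 2*y dy. When y = 0, u = 3; when y = 1, u = 4.
The integral becomes ∫ u**2 du from 3 to 4, with antiderivative u**3/3.
Back in y: F(y) = (y**2 + 3)**3/3.
Then F(1) - F(0) = (64/3) - (9) = 37/3.

37/3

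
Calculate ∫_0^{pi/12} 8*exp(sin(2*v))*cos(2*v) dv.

-4 + 4*exp(1/2)

Let u = sin(2*v), so du = 2*cos(2*v) dv. When v = 0, u = 0; when v = pi/12, u = 1/2.
The integral becomes 4·∫ exp(u) du from 0 to 1/2, with antiderivative 4*exp(u).
Back in v: F(v) = 4*exp(sin(2*v)).
Then F(pi/12) - F(0) = (4*exp(1/2)) - (4) = -4 + 4*exp(1/2).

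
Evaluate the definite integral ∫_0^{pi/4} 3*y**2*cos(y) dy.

Integrate by parts twice (u = y^2, dv = 3*cos(y) dy).
An antiderivative is F(y) = 3*y**2*sin(y) + 6*y*cos(y) - 6*sin(y).
Then F(pi/4) - F(0) = (3*sqrt(2)*(-32 + pi**2 + 8*pi)/32) - (0) = 3*sqrt(2)*(-32 + pi**2 + 8*pi)/32.

3*sqrt(2)*(-32 + pi**2 + 8*pi)/32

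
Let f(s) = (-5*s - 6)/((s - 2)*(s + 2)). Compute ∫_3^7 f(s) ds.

Factor the denominator: s**2 - 4 = (s + 2)(s - 2).
Partial fractions: (-5*s - 6)/((s - 2)*(s + 2)) = -1/(s + 2) - 4/(s - 2).
An antiderivative is F(s) = -4*log(s - 2) - log(s + 2).
Then F(7) - F(3) = (-4*log(5) - 2*log(3)) - (-log(5)) = -3*log(5) - 2*log(3).

-3*log(5) - 2*log(3)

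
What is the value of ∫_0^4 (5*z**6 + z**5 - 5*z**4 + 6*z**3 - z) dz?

246488/21

By the power rule, an antiderivative is F(z) = 5*z**7/7 + z**6/6 - z**5 + 3*z**4/2 - z**2/2.
Then F(4) - F(0) = (246488/21) - (0) = 246488/21.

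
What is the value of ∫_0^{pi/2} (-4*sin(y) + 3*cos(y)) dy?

An antiderivative is F(y) = 3*sin(y) + 4*cos(y).
Then F(pi/2) - F(0) = (3) - (4) = -1.

-1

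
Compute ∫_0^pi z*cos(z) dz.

Integrate by parts once (u = z, dv = cos(z) dz).
An antiderivative is F(z) = z*sin(z) + cos(z).
Then F(pi) - F(0) = (-1) - (1) = -2.

-2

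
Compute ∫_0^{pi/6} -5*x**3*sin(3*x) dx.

Integrate by parts 3 times (u = x^3, dv = -5*sin(3*x) dx).
An antiderivative is F(x) = 5*x**3*cos(3*x)/3 - 5*x**2*sin(3*x)/3 - 10*x*cos(3*x)/9 + 10*sin(3*x)/27.
Then F(pi/6) - F(0) = (10/27 - 5*pi**2/108) - (0) = 10/27 - 5*pi**2/108.

10/27 - 5*pi**2/108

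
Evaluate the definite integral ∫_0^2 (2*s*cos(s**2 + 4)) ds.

-sin(4) + sin(8)

Let u = s**2 + 4, so du = 2*s ds. When s = 0, u = 4; when s = 2, u = 8.
The integral becomes ∫ cos(u) du from 4 to 8, with antiderivative sin(u).
Back in s: F(s) = sin(s**2 + 4).
Then F(2) - F(0) = (sin(8)) - (sin(4)) = -sin(4) + sin(8).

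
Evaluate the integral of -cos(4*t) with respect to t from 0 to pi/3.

An antiderivative is F(t) = -sin(4*t)/4.
Then F(pi/3) - F(0) = (sqrt(3)/8) - (0) = sqrt(3)/8.

sqrt(3)/8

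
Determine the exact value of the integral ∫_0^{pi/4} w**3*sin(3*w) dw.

sqrt(2)*(-96*pi - 128 + 9*pi**3 + 36*pi**2)/3456

Integrate by parts 3 times (u = w^3, dv = sin(3*w) dw).
An antiderivative is F(w) = -w**3*cos(3*w)/3 + w**2*sin(3*w)/3 + 2*w*cos(3*w)/9 - 2*sin(3*w)/27.
Then F(pi/4) - F(0) = (sqrt(2)*(-96*pi - 128 + 9*pi**3 + 36*pi**2)/3456) - (0) = sqrt(2)*(-96*pi - 128 + 9*pi**3 + 36*pi**2)/3456.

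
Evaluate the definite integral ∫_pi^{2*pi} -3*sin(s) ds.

6

An antiderivative is F(s) = 3*cos(s).
Then F(2*pi) - F(pi) = (3) - (-3) = 6.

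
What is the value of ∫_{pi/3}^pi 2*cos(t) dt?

An antiderivative is F(t) = 2*sin(t).
Then F(pi) - F(pi/3) = (0) - (sqrt(3)) = -sqrt(3).

-sqrt(3)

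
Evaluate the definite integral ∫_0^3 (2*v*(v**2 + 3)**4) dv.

248589/5

Let u = v**2 + 3, so du = 2*v dv. When v = 0, u = 3; when v = 3, u = 12.
The integral becomes ∫ u**4 du from 3 to 12, with antiderivative u**5/5.
Back in v: F(v) = (v**2 + 3)**5/5.
Then F(3) - F(0) = (248832/5) - (243/5) = 248589/5.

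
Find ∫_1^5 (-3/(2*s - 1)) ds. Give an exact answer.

An antiderivative is F(s) = -3*log(2*s - 1)/2.
Then F(5) - F(1) = (-log(27)) - (0) = -log(27).

-log(27)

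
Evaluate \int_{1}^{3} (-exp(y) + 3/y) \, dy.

An antiderivative is F(y) = -exp(y) + 3*log(y).
Then F(3) - F(1) = (-exp(3) + log(27)) - (-exp(1)) = -exp(3) + exp(1) + log(27).

-exp(3) + exp(1) + log(27)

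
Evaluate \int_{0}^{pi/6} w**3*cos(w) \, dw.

Integrate by parts 3 times (u = w^3, dv = cos(w) dw).
An antiderivative is F(w) = w**3*sin(w) + 3*w**2*cos(w) - 6*w*sin(w) - 6*cos(w).
Then F(pi/6) - F(0) = (-3*sqrt(3) - pi/2 + pi**3/432 + sqrt(3)*pi**2/24) - (-6) = -3*sqrt(3) - pi/2 + pi**3/432 + sqrt(3)*pi**2/24 + 6.

-3*sqrt(3) - pi/2 + pi**3/432 + sqrt(3)*pi**2/24 + 6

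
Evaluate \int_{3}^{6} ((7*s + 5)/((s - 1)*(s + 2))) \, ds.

log(5) + 5*log(2)

Factor the denominator: s**2 + s - 2 = (s + 2)(s - 1).
Partial fractions: (7*s + 5)/((s - 1)*(s + 2)) = 3/(s + 2) + 4/(s - 1).
An antiderivative is F(s) = 4*log(s - 1) + 3*log(s + 2).
Then F(6) - F(3) = (9*log(2) + 4*log(5)) - (4*log(2) + 3*log(5)) = log(5) + 5*log(2).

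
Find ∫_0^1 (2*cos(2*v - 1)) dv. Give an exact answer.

Let u = 2*v - 1, so du = 2 dv. When v = 0, u = -1; when v = 1, u = 1.
The integral becomes ∫ cos(u) du from -1 to 1, with antiderivative sin(u).
Back in v: F(v) = sin(2*v - 1).
Then F(1) - F(0) = (sin(1)) - (-sin(1)) = 2*sin(1).

2*sin(1)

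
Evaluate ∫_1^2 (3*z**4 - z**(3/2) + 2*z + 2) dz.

24 - 8*sqrt(2)/5

By the power rule, an antiderivative is F(z) = -2*z**(5/2)/5 + 3*z**5/5 + z**2 + 2*z.
Then F(2) - F(1) = (136/5 - 8*sqrt(2)/5) - (16/5) = 24 - 8*sqrt(2)/5.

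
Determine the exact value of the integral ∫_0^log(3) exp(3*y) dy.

Let u = exp(y), so du = exp(y) dy. When y = 0, u = 1; when y = log(3), u = 3.
The integral becomes ∫ u**2 du from 1 to 3, with antiderivative u**3/3.
Back in y: F(y) = exp(3*y)/3.
Then F(log(3)) - F(0) = (9) - (1/3) = 26/3.

26/3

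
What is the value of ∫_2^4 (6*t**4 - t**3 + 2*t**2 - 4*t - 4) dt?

17036/15

By the power rule, an antiderivative is F(t) = 6*t**5/5 - t**4/4 + 2*t**3/3 - 2*t**2 - 4*t.
Then F(4) - F(2) = (17392/15) - (356/15) = 17036/15.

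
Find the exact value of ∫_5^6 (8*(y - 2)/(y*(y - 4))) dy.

Factor the denominator: y**2 - 4*y = y(y - 4).
Partial fractions: 8*(y - 2)/(y*(y - 4)) = 4/y + 4/(y - 4).
An antiderivative is F(y) = 4*log(y) + 4*log(y - 4).
Then F(6) - F(5) = (4*log(3) + 8*log(2)) - (4*log(5)) = -4*log(5) + 4*log(3) + 8*log(2).

-4*log(5) + 4*log(3) + 8*log(2)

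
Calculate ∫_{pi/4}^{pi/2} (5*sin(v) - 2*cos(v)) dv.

-2 + 7*sqrt(2)/2

An antiderivative is F(v) = -2*sin(v) - 5*cos(v).
Then F(pi/2) - F(pi/4) = (-2) - (-7*sqrt(2)/2) = -2 + 7*sqrt(2)/2.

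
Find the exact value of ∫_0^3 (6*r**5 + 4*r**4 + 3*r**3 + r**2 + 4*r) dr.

By the power rule, an antiderivative is F(r) = r**6 + 4*r**5/5 + 3*r**4/4 + r**3/3 + 2*r**2.
Then F(3) - F(0) = (20223/20) - (0) = 20223/20.

20223/20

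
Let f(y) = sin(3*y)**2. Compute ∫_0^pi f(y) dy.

pi/2

Use the identity sin^2(3*y) = (1 - cos(6*y))/2.
An antiderivative is F(y) = y/2 - sin(6*y)/12.
Then F(pi) - F(0) = (pi/2) - (0) = pi/2.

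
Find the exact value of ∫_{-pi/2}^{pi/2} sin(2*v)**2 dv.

Use the identity sin^2(2*v) = (1 - cos(4*v))/2.
An antiderivative is F(v) = v/2 - sin(4*v)/8.
Then F(pi/2) - F(-pi/2) = (pi/4) - (-pi/4) = pi/2.

pi/2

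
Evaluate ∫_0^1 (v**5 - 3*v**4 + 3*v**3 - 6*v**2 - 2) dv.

By the power rule, an antiderivative is F(v) = v**6/6 - 3*v**5/5 + 3*v**4/4 - 2*v**3 - 2*v.
Then F(1) - F(0) = (-221/60) - (0) = -221/60.

-221/60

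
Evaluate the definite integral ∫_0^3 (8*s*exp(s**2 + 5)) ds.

Let u = s**2 + 5, so du = 2*s ds. When s = 0, u = 5; when s = 3, u = 14.
The integral becomes 4·∫ exp(u) du from 5 to 14, with antiderivative 4*exp(u).
Back in s: F(s) = 4*exp(s**2 + 5).
Then F(3) - F(0) = (4*exp(14)) - (4*exp(5)) = -4*(1 - exp(9))*exp(5).

-4*(1 - exp(9))*exp(5)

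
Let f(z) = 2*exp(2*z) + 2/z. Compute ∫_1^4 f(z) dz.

-exp(2) + log(16) + exp(8)

An antiderivative is F(z) = exp(2*z) + 2*log(z).
Then F(4) - F(1) = (log(16) + exp(8)) - (exp(2)) = -exp(2) + log(16) + exp(8).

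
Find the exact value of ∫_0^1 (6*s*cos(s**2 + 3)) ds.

Let u = s**2 + 3, so du = 2*s ds. When s = 0, u = 3; when s = 1, u = 4.
The integral becomes 3·∫ cos(u) du from 3 to 4, with antiderivative 3*sin(u).
Back in s: F(s) = 3*sin(s**2 + 3).
Then F(1) - F(0) = (3*sin(4)) - (3*sin(3)) = 3*sin(4) - 3*sin(3).

3*sin(4) - 3*sin(3)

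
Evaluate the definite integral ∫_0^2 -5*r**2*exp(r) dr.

Integrate by parts twice (u = r^2, dv = -5*exp(r) dr).
An antiderivative is F(r) = (-5*r**2 + 10*r - 10)*exp(r).
Then F(2) - F(0) = (-10*exp(2)) - (-10) = 10 - 10*exp(2).

10 - 10*exp(2)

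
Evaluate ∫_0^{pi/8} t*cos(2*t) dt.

Integrate by parts once (u = t, dv = cos(2*t) dt).
An antiderivative is F(t) = t*sin(2*t)/2 + cos(2*t)/4.
Then F(pi/8) - F(0) = (sqrt(2)*(pi + 4)/32) - (1/4) = -1/4 + sqrt(2)*pi/32 + sqrt(2)/8.

-1/4 + sqrt(2)*pi/32 + sqrt(2)/8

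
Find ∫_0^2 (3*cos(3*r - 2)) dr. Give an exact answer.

Let u = 3*r - 2, so du = 3 dr. When r = 0, u = -2; when r = 2, u = 4.
The integral becomes ∫ cos(u) du from -2 to 4, with antiderivative sin(u).
Back in r: F(r) = sin(3*r - 2).
Then F(2) - F(0) = (sin(4)) - (-sin(2)) = sin(4) + sin(2).

sin(4) + sin(2)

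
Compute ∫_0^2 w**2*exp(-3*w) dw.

Integrate by parts twice (u = w^2, dv = exp(-3*w) dw).
An antiderivative is F(w) = (-9*w**2 - 6*w - 2)*exp(-3*w)/27.
Then F(2) - F(0) = (-50*exp(-6)/27) - (-2/27) = 2/27 - 50*exp(-6)/27.

2/27 - 50*exp(-6)/27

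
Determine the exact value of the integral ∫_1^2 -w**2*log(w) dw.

7/9 - 8*log(2)/3

Integrate by parts once (u = ln w, dv = -w**2 dw).
An antiderivative is F(w) = -w**3*(3*log(w) - 1)/9.
Then F(2) - F(1) = (8/9 - 8*log(2)/3) - (1/9) = 7/9 - 8*log(2)/3.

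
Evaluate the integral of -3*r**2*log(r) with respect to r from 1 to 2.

7/3 - 8*log(2)

Integrate by parts once (u = ln r, dv = -3*r**2 dr).
An antiderivative is F(r) = -r**3*(3*log(r) - 1)/3.
Then F(2) - F(1) = (8/3 - 8*log(2)) - (1/3) = 7/3 - 8*log(2).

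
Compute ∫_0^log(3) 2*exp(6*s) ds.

Let u = exp(s), so du = exp(s) ds. When s = 0, u = 1; when s = log(3), u = 3.
The integral becomes 2·∫ u**5 du from 1 to 3, with antiderivative u**6/3.
Back in s: F(s) = exp(6*s)/3.
Then F(log(3)) - F(0) = (243) - (1/3) = 728/3.

728/3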